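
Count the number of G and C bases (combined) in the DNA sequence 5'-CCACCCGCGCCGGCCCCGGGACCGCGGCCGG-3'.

Base counts: G=12, A=2, T=0, C=17
G+C = 12 + 17 = 29

29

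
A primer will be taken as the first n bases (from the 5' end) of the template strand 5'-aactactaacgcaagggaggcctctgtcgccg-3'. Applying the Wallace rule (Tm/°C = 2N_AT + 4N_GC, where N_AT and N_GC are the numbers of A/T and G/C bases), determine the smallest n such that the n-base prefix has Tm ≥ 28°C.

First 10 bases: AACTACTAAC → Tm = 26°C (< 28°C)
First 11 bases: AACTACTAACG → Tm = 30°C (≥ 28°C)
Each additional base adds 2°C (A/T) or 4°C (G/C), so Tm is non-decreasing in n; n = 11 is the first length to reach 28°C.

n = 11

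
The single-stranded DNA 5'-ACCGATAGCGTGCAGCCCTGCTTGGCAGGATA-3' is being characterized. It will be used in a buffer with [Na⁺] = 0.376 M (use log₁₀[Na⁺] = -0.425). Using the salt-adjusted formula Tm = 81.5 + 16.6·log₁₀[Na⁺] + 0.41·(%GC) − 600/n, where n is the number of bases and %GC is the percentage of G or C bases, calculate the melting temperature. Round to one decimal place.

Length n = 32. Base counts: C=9, A=7, T=6, G=10
G+C = 19, so %GC = 19/32 × 100 = 59.375%
Salt term: 16.6 × (-0.425) = -7.055
GC term: 0.41 × 59.375 = 24.344; length term: −600/32 = −18.75
Tm = 81.5 + (-7.055) + 24.344 − 18.75 = 80.039 → 80.0°C

80.0°C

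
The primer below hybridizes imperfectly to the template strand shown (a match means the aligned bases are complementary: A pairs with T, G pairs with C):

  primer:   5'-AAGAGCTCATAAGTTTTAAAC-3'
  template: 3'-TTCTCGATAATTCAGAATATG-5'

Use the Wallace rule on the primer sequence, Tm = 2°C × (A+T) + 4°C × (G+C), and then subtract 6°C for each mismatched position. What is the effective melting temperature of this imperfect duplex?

Primer base counts: A=9, T=6, G=3, C=3 → A+T=15, G+C=6
Perfect-match Tm = 2(15) + 4(6) = 30 + 24 = 54°C
Mismatches (positions where the bases are not complementary): 4 (at positions 8, 9, 15, 19)
Effective Tm = 54 − 4×6 = 54 − 24 = 30°C

30°C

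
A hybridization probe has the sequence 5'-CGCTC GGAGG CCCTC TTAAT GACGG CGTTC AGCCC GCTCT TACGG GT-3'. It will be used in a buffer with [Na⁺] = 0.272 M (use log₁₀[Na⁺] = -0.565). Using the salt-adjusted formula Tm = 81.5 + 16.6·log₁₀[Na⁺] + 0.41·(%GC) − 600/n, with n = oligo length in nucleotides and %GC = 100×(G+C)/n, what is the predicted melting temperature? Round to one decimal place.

85.5°C

Length n = 47. G=14, A=6, C=16, T=11
G+C = 30, so %GC = 30/47 × 100 = 63.83%
Salt term: 16.6 × (-0.565) = -9.379
GC term: 0.41 × 63.83 = 26.17; length term: −600/47 = −12.766
Tm = 81.5 + (-9.379) + 26.17 − 12.766 = 85.525 → 85.5°C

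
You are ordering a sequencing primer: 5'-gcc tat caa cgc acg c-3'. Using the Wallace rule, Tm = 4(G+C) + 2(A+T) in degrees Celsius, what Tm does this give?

52°C

Counting bases: C=7, A=4, G=3, T=2
AT pairs contribute 6, GC pairs contribute 10.
Tm = 2(6) + 4(10) = 12 + 40 = 52°C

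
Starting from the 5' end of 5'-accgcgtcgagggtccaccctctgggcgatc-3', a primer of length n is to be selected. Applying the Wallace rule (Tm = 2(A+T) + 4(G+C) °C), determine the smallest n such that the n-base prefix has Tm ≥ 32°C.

First 8 bases: ACCGCGTC → Tm = 28°C (< 32°C)
First 9 bases: ACCGCGTCG → Tm = 32°C (≥ 32°C)
Each additional base adds 2°C (A/T) or 4°C (G/C), so Tm is non-decreasing in n; n = 9 is the first length to reach 32°C.

n = 9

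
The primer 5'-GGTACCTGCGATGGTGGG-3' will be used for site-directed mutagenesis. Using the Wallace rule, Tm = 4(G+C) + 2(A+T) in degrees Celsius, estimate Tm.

Scanning the sequence gives T=4, G=9, A=2, C=3.
So N_AT = 6 and N_GC = 12.
Tm = 2×6 + 4×12 = 60°C

60°C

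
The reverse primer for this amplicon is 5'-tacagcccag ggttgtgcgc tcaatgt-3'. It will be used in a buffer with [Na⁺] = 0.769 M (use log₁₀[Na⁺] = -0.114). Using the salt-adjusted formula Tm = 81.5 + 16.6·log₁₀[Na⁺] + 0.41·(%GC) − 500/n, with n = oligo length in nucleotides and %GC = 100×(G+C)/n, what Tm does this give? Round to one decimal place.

83.9°C

Length n = 27. G=8, T=7, C=7, A=5
G+C = 15, so %GC = 15/27 × 100 = 55.556%
Salt term: 16.6 × (-0.114) = -1.892
GC term: 0.41 × 55.556 = 22.778; length term: −500/27 = −18.519
Tm = 81.5 + (-1.892) + 22.778 − 18.519 = 83.867 → 83.9°C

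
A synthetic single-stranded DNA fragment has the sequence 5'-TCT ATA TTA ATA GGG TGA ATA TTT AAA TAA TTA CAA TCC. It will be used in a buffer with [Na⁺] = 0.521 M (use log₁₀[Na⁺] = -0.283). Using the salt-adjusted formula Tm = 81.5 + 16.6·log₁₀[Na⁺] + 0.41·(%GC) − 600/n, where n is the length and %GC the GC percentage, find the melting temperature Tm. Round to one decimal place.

Length n = 39. C=4, T=15, G=4, A=16
G+C = 8, so %GC = 8/39 × 100 = 20.513%
Salt term: 16.6 × (-0.283) = -4.698
GC term: 0.41 × 20.513 = 8.41; length term: −600/39 = −15.385
Tm = 81.5 + (-4.698) + 8.41 − 15.385 = 69.827 → 69.8°C

69.8°C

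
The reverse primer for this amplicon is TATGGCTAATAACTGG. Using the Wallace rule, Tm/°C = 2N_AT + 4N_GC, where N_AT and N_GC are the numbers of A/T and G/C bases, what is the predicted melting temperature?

44°C

Counting bases: A=5, T=5, C=2, G=4
AT pairs contribute 10, GC pairs contribute 6.
Tm = 4·6 + 2·10 = 24 + 20 = 44°C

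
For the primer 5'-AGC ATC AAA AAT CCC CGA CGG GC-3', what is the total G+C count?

T=2, A=8, G=5, C=8
G+C = 5 + 8 = 13

13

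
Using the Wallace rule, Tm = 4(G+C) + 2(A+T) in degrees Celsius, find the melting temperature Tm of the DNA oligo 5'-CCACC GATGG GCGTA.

50°C

Base counts: T=2, G=5, C=5, A=3
A+T = 5, G+C = 10
Tm = 4·10 + 2·5 = 40 + 10 = 50°C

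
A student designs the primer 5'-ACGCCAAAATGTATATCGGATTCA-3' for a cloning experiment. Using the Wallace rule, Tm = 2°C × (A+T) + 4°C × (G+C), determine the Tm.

66°C

Counting bases: T=6, G=4, C=5, A=9
AT pairs contribute 15, GC pairs contribute 9.
Tm = 2×15 + 4×9 = 66°C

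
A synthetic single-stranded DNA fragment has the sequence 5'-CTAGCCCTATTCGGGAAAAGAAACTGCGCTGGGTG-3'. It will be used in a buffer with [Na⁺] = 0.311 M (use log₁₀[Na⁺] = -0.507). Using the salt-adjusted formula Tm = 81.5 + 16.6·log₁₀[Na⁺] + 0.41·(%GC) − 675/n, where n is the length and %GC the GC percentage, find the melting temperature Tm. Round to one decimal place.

Length n = 35. C=8, A=9, G=11, T=7
G+C = 19, so %GC = 19/35 × 100 = 54.286%
Salt term: 16.6 × (-0.507) = -8.416
GC term: 0.41 × 54.286 = 22.257; length term: −675/35 = −19.286
Tm = 81.5 + (-8.416) + 22.257 − 19.286 = 76.055 → 76.1°C

76.1°C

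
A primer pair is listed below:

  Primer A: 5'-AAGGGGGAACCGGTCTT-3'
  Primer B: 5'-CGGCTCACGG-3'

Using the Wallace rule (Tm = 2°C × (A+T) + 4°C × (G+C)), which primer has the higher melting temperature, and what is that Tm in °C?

Primer A: A+T=7, G+C=10 → Tm = 2(7)+4(10) = 54°C
Primer B: A+T=2, G+C=8 → Tm = 2(2)+4(8) = 36°C
54°C vs 36°C → primer A is higher.

Primer A, 54°C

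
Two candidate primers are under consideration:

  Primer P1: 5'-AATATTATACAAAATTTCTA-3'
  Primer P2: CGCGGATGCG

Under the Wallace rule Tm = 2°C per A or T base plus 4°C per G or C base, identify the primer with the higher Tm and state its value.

Primer P1: A+T=18, G+C=2 → Tm = 2(18)+4(2) = 44°C
Primer P2: A+T=2, G+C=8 → Tm = 2(2)+4(8) = 36°C
44°C vs 36°C → primer P1 is higher.

Primer P1, 44°C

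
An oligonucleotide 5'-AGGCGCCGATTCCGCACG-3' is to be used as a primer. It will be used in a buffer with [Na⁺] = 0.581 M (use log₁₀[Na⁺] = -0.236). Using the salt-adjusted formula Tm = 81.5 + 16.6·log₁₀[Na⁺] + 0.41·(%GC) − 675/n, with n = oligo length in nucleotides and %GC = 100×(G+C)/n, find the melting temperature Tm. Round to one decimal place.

Length n = 18. Counting bases: C=7, A=3, T=2, G=6
G+C = 13, so %GC = 13/18 × 100 = 72.222%
Salt term: 16.6 × (-0.236) = -3.918
GC term: 0.41 × 72.222 = 29.611; length term: −675/18 = −37.5
Tm = 81.5 + (-3.918) + 29.611 − 37.5 = 69.693 → 69.7°C

69.7°C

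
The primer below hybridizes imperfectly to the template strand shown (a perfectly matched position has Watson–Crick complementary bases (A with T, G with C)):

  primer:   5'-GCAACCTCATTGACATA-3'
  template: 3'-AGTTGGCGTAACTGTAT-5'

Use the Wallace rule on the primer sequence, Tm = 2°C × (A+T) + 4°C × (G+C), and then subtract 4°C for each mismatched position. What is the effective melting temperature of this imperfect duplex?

40°C

Primer base counts: A=6, T=4, G=2, C=5 → A+T=10, G+C=7
Perfect-match Tm = 2(10) + 4(7) = 20 + 28 = 48°C
Mismatches (positions where the bases are not complementary): 2 (at positions 1, 7)
Effective Tm = 48 − 2×4 = 48 − 8 = 40°C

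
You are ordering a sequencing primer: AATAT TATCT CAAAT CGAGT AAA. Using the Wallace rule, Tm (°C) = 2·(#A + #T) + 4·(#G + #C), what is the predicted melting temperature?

56°C

Base counts: G=2, A=11, T=7, C=3
So N_AT = 18 and N_GC = 5.
Tm = 2(18) + 4(5) = 36 + 20 = 56°C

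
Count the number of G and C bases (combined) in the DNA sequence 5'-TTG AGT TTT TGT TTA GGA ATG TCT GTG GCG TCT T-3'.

T=17, G=10, A=4, C=3
Total G or C: 10 + 3 = 13

13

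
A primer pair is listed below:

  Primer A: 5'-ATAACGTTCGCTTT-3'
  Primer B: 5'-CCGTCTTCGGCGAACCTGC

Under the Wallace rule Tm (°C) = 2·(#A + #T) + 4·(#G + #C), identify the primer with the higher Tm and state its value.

Primer A: A+T=9, G+C=5 → Tm = 2(9)+4(5) = 38°C
Primer B: A+T=6, G+C=13 → Tm = 2(6)+4(13) = 64°C
38°C vs 64°C → primer B is higher.

Primer B, 64°C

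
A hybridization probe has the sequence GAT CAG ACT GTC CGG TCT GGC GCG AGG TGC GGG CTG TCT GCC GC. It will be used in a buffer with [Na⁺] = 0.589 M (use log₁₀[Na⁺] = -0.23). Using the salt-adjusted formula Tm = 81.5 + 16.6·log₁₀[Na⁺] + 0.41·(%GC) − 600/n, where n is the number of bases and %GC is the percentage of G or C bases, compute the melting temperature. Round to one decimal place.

92.9°C

Length n = 44. Counting bases: A=4, T=9, C=13, G=18
G+C = 31, so %GC = 31/44 × 100 = 70.455%
Salt term: 16.6 × (-0.23) = -3.818
GC term: 0.41 × 70.455 = 28.887; length term: −600/44 = −13.636
Tm = 81.5 + (-3.818) + 28.887 − 13.636 = 92.933 → 92.9°C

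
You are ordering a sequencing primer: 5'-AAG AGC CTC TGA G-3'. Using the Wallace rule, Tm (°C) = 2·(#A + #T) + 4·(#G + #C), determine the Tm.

40°C

Counting bases: C=3, A=4, G=4, T=2
A+T = 6, G+C = 7
Tm = 4·7 + 2·6 = 28 + 12 = 40°C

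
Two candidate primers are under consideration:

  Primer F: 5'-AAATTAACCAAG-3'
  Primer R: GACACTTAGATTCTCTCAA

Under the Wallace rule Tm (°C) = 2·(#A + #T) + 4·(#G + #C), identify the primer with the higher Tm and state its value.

Primer F: A+T=9, G+C=3 → Tm = 2(9)+4(3) = 30°C
Primer R: A+T=12, G+C=7 → Tm = 2(12)+4(7) = 52°C
30°C vs 52°C → primer R is higher.

Primer R, 52°C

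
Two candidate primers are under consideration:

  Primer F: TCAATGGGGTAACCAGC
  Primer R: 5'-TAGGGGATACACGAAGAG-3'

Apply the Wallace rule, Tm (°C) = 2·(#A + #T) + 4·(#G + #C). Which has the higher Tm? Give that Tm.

Primer F: A+T=8, G+C=9 → Tm = 2(8)+4(9) = 52°C
Primer R: A+T=9, G+C=9 → Tm = 2(9)+4(9) = 54°C
52°C vs 54°C → primer R is higher.

Primer R, 54°C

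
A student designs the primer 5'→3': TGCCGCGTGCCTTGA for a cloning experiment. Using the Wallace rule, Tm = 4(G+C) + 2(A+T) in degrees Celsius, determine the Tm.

50°C

C=5, G=5, A=1, T=4
AT pairs contribute 5, GC pairs contribute 10.
Tm = 2×5 + 4×10 = 50°C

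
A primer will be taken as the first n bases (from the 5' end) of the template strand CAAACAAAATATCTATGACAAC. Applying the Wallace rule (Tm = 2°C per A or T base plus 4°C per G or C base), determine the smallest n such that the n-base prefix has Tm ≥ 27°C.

n = 12

First 11 bases: CAAACAAAATA → Tm = 26°C (< 27°C)
First 12 bases: CAAACAAAATAT → Tm = 28°C (≥ 27°C)
Each additional base adds 2°C (A/T) or 4°C (G/C), so Tm is non-decreasing in n; n = 12 is the first length to reach 27°C.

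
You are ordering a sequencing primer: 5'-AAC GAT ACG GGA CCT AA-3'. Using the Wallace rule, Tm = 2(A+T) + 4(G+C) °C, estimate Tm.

Counting bases: G=4, T=2, A=7, C=4
A+T = 9, G+C = 8
Tm = 2×9 + 4×8 = 50°C

50°C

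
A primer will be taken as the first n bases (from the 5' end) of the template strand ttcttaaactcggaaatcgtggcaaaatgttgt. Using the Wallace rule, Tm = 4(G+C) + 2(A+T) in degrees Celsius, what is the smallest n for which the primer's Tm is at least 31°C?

First 11 bases: TTCTTAAACTC → Tm = 28°C (< 31°C)
First 12 bases: TTCTTAAACTCG → Tm = 32°C (≥ 31°C)
Since every base adds ≥2°C, Tm only increases with n, so the threshold is first crossed at n = 12.

n = 12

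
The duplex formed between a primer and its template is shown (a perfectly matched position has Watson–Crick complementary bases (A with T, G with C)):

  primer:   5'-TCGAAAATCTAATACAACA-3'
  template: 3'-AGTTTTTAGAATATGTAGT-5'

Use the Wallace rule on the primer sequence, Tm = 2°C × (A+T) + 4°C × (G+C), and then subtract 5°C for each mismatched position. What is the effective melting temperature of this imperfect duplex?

33°C

Primer base counts: A=10, T=4, G=1, C=4 → A+T=14, G+C=5
Perfect-match Tm = 2(14) + 4(5) = 28 + 20 = 48°C
Mismatches (positions where the bases are not complementary): 3 (at positions 3, 11, 17)
Effective Tm = 48 − 3×5 = 48 − 15 = 33°C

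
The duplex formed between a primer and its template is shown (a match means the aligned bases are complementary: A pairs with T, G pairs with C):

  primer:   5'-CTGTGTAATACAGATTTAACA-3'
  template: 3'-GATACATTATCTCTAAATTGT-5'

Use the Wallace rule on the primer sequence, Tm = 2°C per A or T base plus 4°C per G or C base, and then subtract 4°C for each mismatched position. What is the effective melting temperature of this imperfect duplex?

46°C

Primer base counts: A=8, T=7, G=3, C=3 → A+T=15, G+C=6
Perfect-match Tm = 2(15) + 4(6) = 30 + 24 = 54°C
Mismatches (positions where the bases are not complementary): 2 (at positions 3, 11)
Effective Tm = 54 − 2×4 = 54 − 8 = 46°C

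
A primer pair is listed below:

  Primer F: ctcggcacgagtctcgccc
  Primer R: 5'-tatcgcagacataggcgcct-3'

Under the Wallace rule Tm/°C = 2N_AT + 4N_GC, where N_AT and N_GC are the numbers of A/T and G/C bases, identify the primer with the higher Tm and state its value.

Primer F: A+T=5, G+C=14 → Tm = 2(5)+4(14) = 66°C
Primer R: A+T=9, G+C=11 → Tm = 2(9)+4(11) = 62°C
66°C vs 62°C → primer F is higher.

Primer F, 66°C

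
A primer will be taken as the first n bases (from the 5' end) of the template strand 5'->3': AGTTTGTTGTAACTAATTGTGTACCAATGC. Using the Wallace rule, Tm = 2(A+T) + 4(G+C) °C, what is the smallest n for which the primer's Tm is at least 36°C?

n = 14

First 13 bases: AGTTTGTTGTAAC → Tm = 34°C (< 36°C)
First 14 bases: AGTTTGTTGTAACT → Tm = 36°C (≥ 36°C)
Since every base adds ≥2°C, Tm only increases with n, so the threshold is first crossed at n = 14.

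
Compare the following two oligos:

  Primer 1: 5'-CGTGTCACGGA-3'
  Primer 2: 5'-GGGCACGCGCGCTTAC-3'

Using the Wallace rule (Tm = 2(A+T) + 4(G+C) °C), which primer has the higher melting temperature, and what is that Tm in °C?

Primer 1: A+T=4, G+C=7 → Tm = 2(4)+4(7) = 36°C
Primer 2: A+T=4, G+C=12 → Tm = 2(4)+4(12) = 56°C
36°C vs 56°C → primer 2 is higher.

Primer 2, 56°C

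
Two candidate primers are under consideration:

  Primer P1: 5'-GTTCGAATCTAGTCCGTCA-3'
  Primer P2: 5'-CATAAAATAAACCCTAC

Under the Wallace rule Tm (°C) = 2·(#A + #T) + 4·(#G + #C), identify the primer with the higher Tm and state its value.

Primer P1, 56°C

Primer P1: A+T=10, G+C=9 → Tm = 2(10)+4(9) = 56°C
Primer P2: A+T=12, G+C=5 → Tm = 2(12)+4(5) = 44°C
56°C vs 44°C → primer P1 is higher.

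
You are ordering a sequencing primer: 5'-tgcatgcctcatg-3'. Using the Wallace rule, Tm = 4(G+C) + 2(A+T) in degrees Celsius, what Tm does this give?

40°C

Scanning the sequence gives G=3, C=4, A=2, T=4.
AT pairs contribute 6, GC pairs contribute 7.
Tm = 2×6 + 4×7 = 40°C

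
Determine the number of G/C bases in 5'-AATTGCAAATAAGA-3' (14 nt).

3

Scanning the sequence gives G=2, A=8, T=3, C=1.
G+C = 2 + 1 = 3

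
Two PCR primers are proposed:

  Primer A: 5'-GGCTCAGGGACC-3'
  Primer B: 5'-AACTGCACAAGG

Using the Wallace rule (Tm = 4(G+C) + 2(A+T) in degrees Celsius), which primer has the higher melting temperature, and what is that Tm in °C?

Primer A, 42°C

Primer A: A+T=3, G+C=9 → Tm = 2(3)+4(9) = 42°C
Primer B: A+T=6, G+C=6 → Tm = 2(6)+4(6) = 36°C
42°C vs 36°C → primer A is higher.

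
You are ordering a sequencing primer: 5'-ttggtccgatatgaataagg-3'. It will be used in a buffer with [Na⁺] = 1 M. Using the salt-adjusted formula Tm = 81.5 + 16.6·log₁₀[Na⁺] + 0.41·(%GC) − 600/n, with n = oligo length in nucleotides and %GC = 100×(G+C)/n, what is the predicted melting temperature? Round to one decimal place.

67.9°C

Length n = 20. C=2, A=6, G=6, T=6
G+C = 8, so %GC = 8/20 × 100 = 40%
Salt term: 16.6 × (0) = 0
GC term: 0.41 × 40 = 16.4; length term: −600/20 = −30
Tm = 81.5 + (0) + 16.4 − 30 = 67.9 → 67.9°C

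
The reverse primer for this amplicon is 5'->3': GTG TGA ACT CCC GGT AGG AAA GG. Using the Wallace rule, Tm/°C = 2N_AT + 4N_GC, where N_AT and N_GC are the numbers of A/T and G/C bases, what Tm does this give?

T=4, A=6, C=4, G=9
AT pairs contribute 10, GC pairs contribute 13.
Tm = 2×10 + 4×13 = 72°C

72°C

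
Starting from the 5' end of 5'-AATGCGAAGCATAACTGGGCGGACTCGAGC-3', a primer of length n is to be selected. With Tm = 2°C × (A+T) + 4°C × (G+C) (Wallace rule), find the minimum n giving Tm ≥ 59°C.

First 19 bases: AATGCGAAGCATAACTGGG → Tm = 56°C (< 59°C)
First 20 bases: AATGCGAAGCATAACTGGGC → Tm = 60°C (≥ 59°C)
Each additional base adds 2°C (A/T) or 4°C (G/C), so Tm is non-decreasing in n; n = 20 is the first length to reach 59°C.

n = 20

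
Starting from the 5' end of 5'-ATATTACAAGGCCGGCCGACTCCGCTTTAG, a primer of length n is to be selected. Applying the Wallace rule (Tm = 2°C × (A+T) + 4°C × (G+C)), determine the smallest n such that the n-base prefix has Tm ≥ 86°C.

First 27 bases: ATATTACAAGGCCGGCCGACTCCGCTT → Tm = 84°C (< 86°C)
First 28 bases: ATATTACAAGGCCGGCCGACTCCGCTTT → Tm = 86°C (≥ 86°C)
Since every base adds ≥2°C, Tm only increases with n, so the threshold is first crossed at n = 28.

n = 28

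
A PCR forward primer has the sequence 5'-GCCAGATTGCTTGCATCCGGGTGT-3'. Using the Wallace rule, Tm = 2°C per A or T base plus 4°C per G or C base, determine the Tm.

76°C

Base counts: G=8, T=7, A=3, C=6
A+T = 10, G+C = 14
Tm = 2×10 + 4×14 = 76°C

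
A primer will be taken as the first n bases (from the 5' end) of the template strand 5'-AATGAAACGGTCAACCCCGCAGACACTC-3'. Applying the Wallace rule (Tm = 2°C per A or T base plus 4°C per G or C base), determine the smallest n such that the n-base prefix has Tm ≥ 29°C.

First 10 bases: AATGAAACGG → Tm = 28°C (< 29°C)
First 11 bases: AATGAAACGGT → Tm = 30°C (≥ 29°C)
Since every base adds ≥2°C, Tm only increases with n, so the threshold is first crossed at n = 11.

n = 11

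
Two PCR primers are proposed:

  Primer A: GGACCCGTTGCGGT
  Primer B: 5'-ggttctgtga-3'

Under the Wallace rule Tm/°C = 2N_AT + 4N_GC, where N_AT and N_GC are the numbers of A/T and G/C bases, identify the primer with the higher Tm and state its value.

Primer A, 48°C

Primer A: A+T=4, G+C=10 → Tm = 2(4)+4(10) = 48°C
Primer B: A+T=5, G+C=5 → Tm = 2(5)+4(5) = 30°C
48°C vs 30°C → primer A is higher.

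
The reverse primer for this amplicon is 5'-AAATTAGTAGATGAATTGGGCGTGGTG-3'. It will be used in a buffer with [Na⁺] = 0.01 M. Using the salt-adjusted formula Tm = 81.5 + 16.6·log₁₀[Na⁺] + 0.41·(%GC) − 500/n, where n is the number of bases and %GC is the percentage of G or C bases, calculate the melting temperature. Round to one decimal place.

46.5°C

Length n = 27. Counting bases: G=10, A=8, C=1, T=8
G+C = 11, so %GC = 11/27 × 100 = 40.741%
Salt term: 16.6 × (-2) = -33.2
GC term: 0.41 × 40.741 = 16.704; length term: −500/27 = −18.519
Tm = 81.5 + (-33.2) + 16.704 − 18.519 = 46.485 → 46.5°C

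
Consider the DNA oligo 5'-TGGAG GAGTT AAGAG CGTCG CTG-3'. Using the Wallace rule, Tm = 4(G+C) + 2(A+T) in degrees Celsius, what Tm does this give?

Scanning the sequence gives C=3, A=5, T=5, G=10.
So N_AT = 10 and N_GC = 13.
Tm = 4·13 + 2·10 = 52 + 20 = 72°C

72°C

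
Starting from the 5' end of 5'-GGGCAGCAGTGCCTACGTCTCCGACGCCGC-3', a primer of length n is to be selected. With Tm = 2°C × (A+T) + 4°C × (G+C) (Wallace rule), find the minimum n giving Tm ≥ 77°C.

n = 23

First 22 bases: GGGCAGCAGTGCCTACGTCTCC → Tm = 74°C (< 77°C)
First 23 bases: GGGCAGCAGTGCCTACGTCTCCG → Tm = 78°C (≥ 77°C)
Since every base adds ≥2°C, Tm only increases with n, so the threshold is first crossed at n = 23.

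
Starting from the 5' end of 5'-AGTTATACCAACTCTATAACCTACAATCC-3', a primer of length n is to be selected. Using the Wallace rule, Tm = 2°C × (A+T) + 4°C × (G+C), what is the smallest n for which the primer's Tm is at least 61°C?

First 23 bases: AGTTATACCAACTCTATAACCTA → Tm = 60°C (< 61°C)
First 24 bases: AGTTATACCAACTCTATAACCTAC → Tm = 64°C (≥ 61°C)
Each additional base adds 2°C (A/T) or 4°C (G/C), so Tm is non-decreasing in n; n = 24 is the first length to reach 61°C.

n = 24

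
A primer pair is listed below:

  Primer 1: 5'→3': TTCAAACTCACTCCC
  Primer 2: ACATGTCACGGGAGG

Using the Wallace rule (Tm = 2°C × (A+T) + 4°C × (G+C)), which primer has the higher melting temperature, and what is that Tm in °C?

Primer 2, 48°C

Primer 1: A+T=8, G+C=7 → Tm = 2(8)+4(7) = 44°C
Primer 2: A+T=6, G+C=9 → Tm = 2(6)+4(9) = 48°C
44°C vs 48°C → primer 2 is higher.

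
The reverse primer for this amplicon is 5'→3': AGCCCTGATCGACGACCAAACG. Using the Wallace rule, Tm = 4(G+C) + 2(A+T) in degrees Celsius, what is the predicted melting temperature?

70°C

Counting bases: G=5, A=7, T=2, C=8
AT pairs contribute 9, GC pairs contribute 13.
Tm = 4·13 + 2·9 = 52 + 18 = 70°C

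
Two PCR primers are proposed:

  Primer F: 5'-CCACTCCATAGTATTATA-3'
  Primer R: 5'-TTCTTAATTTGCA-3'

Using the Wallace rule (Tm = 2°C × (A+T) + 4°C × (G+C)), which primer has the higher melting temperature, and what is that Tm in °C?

Primer F, 48°C

Primer F: A+T=12, G+C=6 → Tm = 2(12)+4(6) = 48°C
Primer R: A+T=10, G+C=3 → Tm = 2(10)+4(3) = 32°C
48°C vs 32°C → primer F is higher.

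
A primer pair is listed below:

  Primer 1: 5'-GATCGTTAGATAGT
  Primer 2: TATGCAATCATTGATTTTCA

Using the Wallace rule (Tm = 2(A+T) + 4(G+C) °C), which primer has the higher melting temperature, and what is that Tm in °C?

Primer 2, 50°C

Primer 1: A+T=9, G+C=5 → Tm = 2(9)+4(5) = 38°C
Primer 2: A+T=15, G+C=5 → Tm = 2(15)+4(5) = 50°C
38°C vs 50°C → primer 2 is higher.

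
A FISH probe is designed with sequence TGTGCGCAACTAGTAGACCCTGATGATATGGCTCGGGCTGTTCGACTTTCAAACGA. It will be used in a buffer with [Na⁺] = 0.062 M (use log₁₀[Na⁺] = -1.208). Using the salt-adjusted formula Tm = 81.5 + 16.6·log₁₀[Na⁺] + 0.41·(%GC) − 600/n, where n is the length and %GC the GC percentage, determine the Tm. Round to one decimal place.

Length n = 56. Base counts: C=13, A=13, G=15, T=15
G+C = 28, so %GC = 28/56 × 100 = 50%
Salt term: 16.6 × (-1.208) = -20.053
GC term: 0.41 × 50 = 20.5; length term: −600/56 = −10.714
Tm = 81.5 + (-20.053) + 20.5 − 10.714 = 71.233 → 71.2°C

71.2°C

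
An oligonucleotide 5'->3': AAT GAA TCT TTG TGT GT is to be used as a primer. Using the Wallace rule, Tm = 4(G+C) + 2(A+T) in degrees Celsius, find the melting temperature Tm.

44°C

G=4, A=4, T=8, C=1
AT pairs contribute 12, GC pairs contribute 5.
Tm = 2(12) + 4(5) = 24 + 20 = 44°C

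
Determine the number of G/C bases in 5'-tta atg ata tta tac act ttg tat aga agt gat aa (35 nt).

7

Scanning the sequence gives A=14, T=14, G=5, C=2.
Total G or C: 5 + 2 = 7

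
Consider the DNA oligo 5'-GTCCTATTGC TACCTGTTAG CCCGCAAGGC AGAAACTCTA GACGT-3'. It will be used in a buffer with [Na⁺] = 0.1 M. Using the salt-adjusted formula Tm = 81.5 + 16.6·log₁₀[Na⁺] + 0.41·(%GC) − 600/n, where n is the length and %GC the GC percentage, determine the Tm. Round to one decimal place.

72.5°C

Length n = 45. Base counts: C=13, G=10, T=11, A=11
G+C = 23, so %GC = 23/45 × 100 = 51.111%
Salt term: 16.6 × (-1) = -16.6
GC term: 0.41 × 51.111 = 20.956; length term: −600/45 = −13.333
Tm = 81.5 + (-16.6) + 20.956 − 13.333 = 72.523 → 72.5°C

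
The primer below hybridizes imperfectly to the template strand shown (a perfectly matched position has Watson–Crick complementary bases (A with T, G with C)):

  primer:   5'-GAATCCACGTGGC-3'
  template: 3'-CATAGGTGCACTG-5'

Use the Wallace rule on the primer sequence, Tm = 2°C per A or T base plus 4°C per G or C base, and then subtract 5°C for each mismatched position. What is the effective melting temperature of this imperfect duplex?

Primer base counts: A=3, T=2, G=4, C=4 → A+T=5, G+C=8
Perfect-match Tm = 2(5) + 4(8) = 10 + 32 = 42°C
Mismatches (positions where the bases are not complementary): 2 (at positions 2, 12)
Effective Tm = 42 − 2×5 = 42 − 10 = 32°C

32°C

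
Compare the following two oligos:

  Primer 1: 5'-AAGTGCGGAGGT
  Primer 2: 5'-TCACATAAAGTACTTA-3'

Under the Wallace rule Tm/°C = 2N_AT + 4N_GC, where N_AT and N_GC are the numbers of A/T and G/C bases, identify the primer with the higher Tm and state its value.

Primer 2, 40°C

Primer 1: A+T=5, G+C=7 → Tm = 2(5)+4(7) = 38°C
Primer 2: A+T=12, G+C=4 → Tm = 2(12)+4(4) = 40°C
38°C vs 40°C → primer 2 is higher.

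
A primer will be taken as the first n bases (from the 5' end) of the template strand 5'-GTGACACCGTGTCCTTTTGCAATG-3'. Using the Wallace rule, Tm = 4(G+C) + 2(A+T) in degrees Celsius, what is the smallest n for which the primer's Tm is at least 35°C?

n = 11

First 10 bases: GTGACACCGT → Tm = 32°C (< 35°C)
First 11 bases: GTGACACCGTG → Tm = 36°C (≥ 35°C)
Each additional base adds 2°C (A/T) or 4°C (G/C), so Tm is non-decreasing in n; n = 11 is the first length to reach 35°C.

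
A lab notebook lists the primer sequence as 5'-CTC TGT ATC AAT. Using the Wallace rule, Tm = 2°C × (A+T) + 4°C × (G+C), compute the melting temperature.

Scanning the sequence gives C=3, G=1, T=5, A=3.
So N_AT = 8 and N_GC = 4.
Tm = 2(8) + 4(4) = 16 + 16 = 32°C

32°C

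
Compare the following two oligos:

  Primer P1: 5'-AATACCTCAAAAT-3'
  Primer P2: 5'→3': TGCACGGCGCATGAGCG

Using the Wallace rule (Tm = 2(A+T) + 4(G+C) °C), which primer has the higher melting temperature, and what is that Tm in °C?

Primer P2, 58°C

Primer P1: A+T=10, G+C=3 → Tm = 2(10)+4(3) = 32°C
Primer P2: A+T=5, G+C=12 → Tm = 2(5)+4(12) = 58°C
32°C vs 58°C → primer P2 is higher.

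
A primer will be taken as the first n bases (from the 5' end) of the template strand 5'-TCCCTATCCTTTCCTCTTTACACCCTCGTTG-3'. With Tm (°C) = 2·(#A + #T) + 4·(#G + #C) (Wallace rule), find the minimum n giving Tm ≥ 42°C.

n = 14

First 13 bases: TCCCTATCCTTTC → Tm = 38°C (< 42°C)
First 14 bases: TCCCTATCCTTTCC → Tm = 42°C (≥ 42°C)
Each additional base adds 2°C (A/T) or 4°C (G/C), so Tm is non-decreasing in n; n = 14 is the first length to reach 42°C.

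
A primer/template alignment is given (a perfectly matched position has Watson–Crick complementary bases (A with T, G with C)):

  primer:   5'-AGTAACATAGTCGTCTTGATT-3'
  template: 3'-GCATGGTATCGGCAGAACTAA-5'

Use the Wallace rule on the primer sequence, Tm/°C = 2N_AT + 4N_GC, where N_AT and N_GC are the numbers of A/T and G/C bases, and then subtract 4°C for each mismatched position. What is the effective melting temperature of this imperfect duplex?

44°C

Primer base counts: A=6, T=8, G=4, C=3 → A+T=14, G+C=7
Perfect-match Tm = 2(14) + 4(7) = 28 + 28 = 56°C
Mismatches (positions where the bases are not complementary): 3 (at positions 1, 5, 11)
Effective Tm = 56 − 3×4 = 56 − 12 = 44°C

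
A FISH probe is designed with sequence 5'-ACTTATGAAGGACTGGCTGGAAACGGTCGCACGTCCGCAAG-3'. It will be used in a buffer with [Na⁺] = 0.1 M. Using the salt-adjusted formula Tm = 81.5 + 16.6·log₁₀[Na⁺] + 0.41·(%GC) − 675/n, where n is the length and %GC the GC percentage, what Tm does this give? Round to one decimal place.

Length n = 41. Counting bases: G=13, T=7, A=11, C=10
G+C = 23, so %GC = 23/41 × 100 = 56.098%
Salt term: 16.6 × (-1) = -16.6
GC term: 0.41 × 56.098 = 23; length term: −675/41 = −16.463
Tm = 81.5 + (-16.6) + 23 − 16.463 = 71.437 → 71.4°C

71.4°C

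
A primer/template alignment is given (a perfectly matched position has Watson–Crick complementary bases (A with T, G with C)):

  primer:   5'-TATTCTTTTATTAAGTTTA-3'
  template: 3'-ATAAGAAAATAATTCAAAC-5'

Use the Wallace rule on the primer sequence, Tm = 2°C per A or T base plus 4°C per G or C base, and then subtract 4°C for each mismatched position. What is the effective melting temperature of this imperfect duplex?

38°C

Primer base counts: A=5, T=12, G=1, C=1 → A+T=17, G+C=2
Perfect-match Tm = 2(17) + 4(2) = 34 + 8 = 42°C
Mismatches (positions where the bases are not complementary): 1 (at position 19)
Effective Tm = 42 − 1×4 = 42 − 4 = 38°C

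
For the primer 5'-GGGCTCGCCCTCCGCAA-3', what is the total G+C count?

Base counts: T=2, C=8, G=5, A=2
G+C = 5 + 8 = 13

13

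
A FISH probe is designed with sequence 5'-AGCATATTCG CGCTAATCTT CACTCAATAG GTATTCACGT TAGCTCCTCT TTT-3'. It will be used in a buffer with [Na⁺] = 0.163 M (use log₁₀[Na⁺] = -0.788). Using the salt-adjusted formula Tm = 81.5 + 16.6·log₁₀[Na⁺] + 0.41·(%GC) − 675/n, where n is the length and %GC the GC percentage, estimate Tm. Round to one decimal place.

71.9°C

Length n = 53. Base counts: A=12, C=14, G=7, T=20
G+C = 21, so %GC = 21/53 × 100 = 39.623%
Salt term: 16.6 × (-0.788) = -13.081
GC term: 0.41 × 39.623 = 16.245; length term: −675/53 = −12.736
Tm = 81.5 + (-13.081) + 16.245 − 12.736 = 71.928 → 71.9°C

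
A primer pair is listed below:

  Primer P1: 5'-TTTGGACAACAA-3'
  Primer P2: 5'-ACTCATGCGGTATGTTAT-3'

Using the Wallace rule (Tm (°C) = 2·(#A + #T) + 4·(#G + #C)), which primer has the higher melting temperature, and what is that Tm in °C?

Primer P2, 50°C

Primer P1: A+T=8, G+C=4 → Tm = 2(8)+4(4) = 32°C
Primer P2: A+T=11, G+C=7 → Tm = 2(11)+4(7) = 50°C
32°C vs 50°C → primer P2 is higher.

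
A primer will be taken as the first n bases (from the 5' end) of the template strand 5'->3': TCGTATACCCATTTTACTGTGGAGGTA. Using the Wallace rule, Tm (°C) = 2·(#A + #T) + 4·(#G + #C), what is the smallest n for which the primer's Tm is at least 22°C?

First 7 bases: TCGTATA → Tm = 18°C (< 22°C)
First 8 bases: TCGTATAC → Tm = 22°C (≥ 22°C)
Since every base adds ≥2°C, Tm only increases with n, so the threshold is first crossed at n = 8.

n = 8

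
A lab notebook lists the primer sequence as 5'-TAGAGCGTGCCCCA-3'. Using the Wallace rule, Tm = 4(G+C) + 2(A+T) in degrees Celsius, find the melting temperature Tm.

Scanning the sequence gives G=4, T=2, C=5, A=3.
So N_AT = 5 and N_GC = 9.
Tm = 2(5) + 4(9) = 10 + 36 = 46°C

46°C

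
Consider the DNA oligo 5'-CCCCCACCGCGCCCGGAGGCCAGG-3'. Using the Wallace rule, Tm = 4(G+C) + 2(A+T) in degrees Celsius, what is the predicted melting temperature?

90°C

Scanning the sequence gives C=13, T=0, G=8, A=3.
So N_AT = 3 and N_GC = 21.
Tm = 2(3) + 4(21) = 6 + 84 = 90°C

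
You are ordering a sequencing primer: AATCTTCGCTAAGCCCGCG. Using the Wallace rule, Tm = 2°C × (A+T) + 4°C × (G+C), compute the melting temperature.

60°C

Base counts: A=4, G=4, C=7, T=4
A+T = 8, G+C = 11
Tm = 4·11 + 2·8 = 44 + 16 = 60°C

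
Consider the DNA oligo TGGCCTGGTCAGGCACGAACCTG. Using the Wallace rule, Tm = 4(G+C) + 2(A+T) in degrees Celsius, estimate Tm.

76°C

A=4, T=4, G=8, C=7
A+T = 8, G+C = 15
Tm = 2(8) + 4(15) = 16 + 60 = 76°C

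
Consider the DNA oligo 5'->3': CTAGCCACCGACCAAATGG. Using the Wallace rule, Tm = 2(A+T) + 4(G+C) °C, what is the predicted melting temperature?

G=4, C=7, T=2, A=6
A+T = 8, G+C = 11
Tm = 2×8 + 4×11 = 60°C

60°C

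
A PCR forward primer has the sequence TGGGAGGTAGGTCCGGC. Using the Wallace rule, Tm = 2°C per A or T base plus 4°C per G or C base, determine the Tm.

58°C

Base counts: A=2, G=9, T=3, C=3
A+T = 5, G+C = 12
Tm = 4·12 + 2·5 = 48 + 10 = 58°C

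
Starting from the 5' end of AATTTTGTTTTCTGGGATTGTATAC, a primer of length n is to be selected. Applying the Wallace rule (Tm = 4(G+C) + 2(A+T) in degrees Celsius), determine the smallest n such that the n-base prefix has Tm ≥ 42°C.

First 15 bases: AATTTTGTTTTCTGG → Tm = 38°C (< 42°C)
First 16 bases: AATTTTGTTTTCTGGG → Tm = 42°C (≥ 42°C)
Since every base adds ≥2°C, Tm only increases with n, so the threshold is first crossed at n = 16.

n = 16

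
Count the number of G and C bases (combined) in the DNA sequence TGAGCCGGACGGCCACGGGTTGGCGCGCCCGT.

25

Counting bases: G=14, T=4, C=11, A=3
Total G or C: 14 + 11 = 25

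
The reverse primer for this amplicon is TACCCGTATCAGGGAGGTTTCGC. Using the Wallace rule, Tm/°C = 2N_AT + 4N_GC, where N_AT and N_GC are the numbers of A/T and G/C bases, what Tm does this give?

72°C

Base counts: T=6, G=7, C=6, A=4
AT pairs contribute 10, GC pairs contribute 13.
Tm = 2×10 + 4×13 = 72°C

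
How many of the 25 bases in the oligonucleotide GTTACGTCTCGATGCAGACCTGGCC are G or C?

15

Base counts: T=6, C=8, A=4, G=7
Total G or C: 7 + 8 = 15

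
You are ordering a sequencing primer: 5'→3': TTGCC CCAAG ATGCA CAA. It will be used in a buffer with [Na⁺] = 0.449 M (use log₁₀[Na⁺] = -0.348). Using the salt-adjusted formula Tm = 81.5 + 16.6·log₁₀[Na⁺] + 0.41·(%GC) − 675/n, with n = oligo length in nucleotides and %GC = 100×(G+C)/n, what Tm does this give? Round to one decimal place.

58.7°C

Length n = 18. A=6, C=6, T=3, G=3
G+C = 9, so %GC = 9/18 × 100 = 50%
Salt term: 16.6 × (-0.348) = -5.777
GC term: 0.41 × 50 = 20.5; length term: −675/18 = −37.5
Tm = 81.5 + (-5.777) + 20.5 − 37.5 = 58.723 → 58.7°C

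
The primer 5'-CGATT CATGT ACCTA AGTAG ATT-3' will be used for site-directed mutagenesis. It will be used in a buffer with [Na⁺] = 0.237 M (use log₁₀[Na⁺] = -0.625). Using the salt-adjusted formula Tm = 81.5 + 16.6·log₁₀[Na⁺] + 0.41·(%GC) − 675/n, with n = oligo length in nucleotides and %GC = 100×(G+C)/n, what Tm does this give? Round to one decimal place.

56.0°C

Length n = 23. Scanning the sequence gives G=4, A=7, C=4, T=8.
G+C = 8, so %GC = 8/23 × 100 = 34.783%
Salt term: 16.6 × (-0.625) = -10.375
GC term: 0.41 × 34.783 = 14.261; length term: −675/23 = −29.348
Tm = 81.5 + (-10.375) + 14.261 − 29.348 = 56.038 → 56.0°C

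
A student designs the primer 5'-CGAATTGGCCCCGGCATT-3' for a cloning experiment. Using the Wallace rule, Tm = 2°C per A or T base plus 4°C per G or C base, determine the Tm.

A=3, C=6, G=5, T=4
So N_AT = 7 and N_GC = 11.
Tm = 2×7 + 4×11 = 58°C

58°C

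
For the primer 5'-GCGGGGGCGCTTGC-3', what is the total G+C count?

Base counts: A=0, T=2, C=4, G=8
Total G or C: 8 + 4 = 12

12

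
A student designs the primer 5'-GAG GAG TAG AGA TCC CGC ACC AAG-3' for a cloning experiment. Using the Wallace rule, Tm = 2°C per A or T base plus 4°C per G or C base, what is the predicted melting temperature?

Counting bases: T=2, A=8, C=6, G=8
AT pairs contribute 10, GC pairs contribute 14.
Tm = 2(10) + 4(14) = 20 + 56 = 76°C

76°C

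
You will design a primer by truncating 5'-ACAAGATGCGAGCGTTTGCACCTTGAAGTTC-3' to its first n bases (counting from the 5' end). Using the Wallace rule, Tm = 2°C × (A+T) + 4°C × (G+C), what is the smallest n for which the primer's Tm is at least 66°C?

First 21 bases: ACAAGATGCGAGCGTTTGCAC → Tm = 64°C (< 66°C)
First 22 bases: ACAAGATGCGAGCGTTTGCACC → Tm = 68°C (≥ 66°C)
Each additional base adds 2°C (A/T) or 4°C (G/C), so Tm is non-decreasing in n; n = 22 is the first length to reach 66°C.

n = 22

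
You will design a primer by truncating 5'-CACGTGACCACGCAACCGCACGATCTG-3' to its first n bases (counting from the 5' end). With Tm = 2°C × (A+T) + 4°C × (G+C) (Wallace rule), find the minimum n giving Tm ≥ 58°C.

First 17 bases: CACGTGACCACGCAACC → Tm = 56°C (< 58°C)
First 18 bases: CACGTGACCACGCAACCG → Tm = 60°C (≥ 58°C)
Each additional base adds 2°C (A/T) or 4°C (G/C), so Tm is non-decreasing in n; n = 18 is the first length to reach 58°C.

n = 18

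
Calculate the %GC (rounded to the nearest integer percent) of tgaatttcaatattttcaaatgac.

21%

Scanning the sequence gives G=2, T=10, A=9, C=3.
G+C = 2 + 3 = 5 out of 24 bases
%GC = 5/24 × 100 = 20.83% ≈ 21%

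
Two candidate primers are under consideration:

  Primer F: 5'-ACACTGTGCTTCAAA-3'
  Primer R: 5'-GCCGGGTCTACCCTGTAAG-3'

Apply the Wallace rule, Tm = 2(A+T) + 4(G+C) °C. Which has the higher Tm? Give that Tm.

Primer R, 62°C

Primer F: A+T=9, G+C=6 → Tm = 2(9)+4(6) = 42°C
Primer R: A+T=7, G+C=12 → Tm = 2(7)+4(12) = 62°C
42°C vs 62°C → primer R is higher.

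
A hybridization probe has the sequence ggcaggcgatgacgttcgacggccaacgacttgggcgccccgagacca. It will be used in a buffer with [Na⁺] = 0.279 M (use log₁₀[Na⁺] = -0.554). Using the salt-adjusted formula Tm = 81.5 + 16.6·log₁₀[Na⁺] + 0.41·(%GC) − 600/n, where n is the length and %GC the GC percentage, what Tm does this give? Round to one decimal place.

Length n = 48. C=16, T=5, G=17, A=10
G+C = 33, so %GC = 33/48 × 100 = 68.75%
Salt term: 16.6 × (-0.554) = -9.196
GC term: 0.41 × 68.75 = 28.188; length term: −600/48 = −12.5
Tm = 81.5 + (-9.196) + 28.188 − 12.5 = 87.992 → 88.0°C

88.0°C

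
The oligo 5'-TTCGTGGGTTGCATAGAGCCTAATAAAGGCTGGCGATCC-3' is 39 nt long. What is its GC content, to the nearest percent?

T=10, C=8, A=9, G=12
G+C = 12 + 8 = 20 out of 39 bases
%GC = 20/39 × 100 = 51.28% ≈ 51%

51%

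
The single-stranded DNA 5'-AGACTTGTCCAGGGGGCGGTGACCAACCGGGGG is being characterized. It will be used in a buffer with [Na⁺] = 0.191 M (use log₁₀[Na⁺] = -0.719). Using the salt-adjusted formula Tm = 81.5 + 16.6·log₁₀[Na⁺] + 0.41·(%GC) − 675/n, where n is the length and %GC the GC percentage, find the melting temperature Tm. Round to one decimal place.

Length n = 33. Base counts: C=8, A=6, T=4, G=15
G+C = 23, so %GC = 23/33 × 100 = 69.697%
Salt term: 16.6 × (-0.719) = -11.935
GC term: 0.41 × 69.697 = 28.576; length term: −675/33 = −20.455
Tm = 81.5 + (-11.935) + 28.576 − 20.455 = 77.686 → 77.7°C

77.7°C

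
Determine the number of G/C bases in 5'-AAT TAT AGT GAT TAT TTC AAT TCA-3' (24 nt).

4

Counting bases: C=2, T=11, A=9, G=2
Total G or C: 2 + 2 = 4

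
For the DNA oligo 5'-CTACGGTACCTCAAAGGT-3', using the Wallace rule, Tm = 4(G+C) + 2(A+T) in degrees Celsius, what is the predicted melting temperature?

54°C

Scanning the sequence gives T=4, A=5, C=5, G=4.
A+T = 9, G+C = 9
Tm = 2(9) + 4(9) = 18 + 36 = 54°C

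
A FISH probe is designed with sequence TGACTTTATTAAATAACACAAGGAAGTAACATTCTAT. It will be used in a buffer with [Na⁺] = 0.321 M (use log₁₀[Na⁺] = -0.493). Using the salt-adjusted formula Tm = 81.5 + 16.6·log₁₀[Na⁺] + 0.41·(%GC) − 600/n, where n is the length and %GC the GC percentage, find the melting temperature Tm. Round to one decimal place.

67.1°C

Length n = 37. C=5, G=4, A=16, T=12
G+C = 9, so %GC = 9/37 × 100 = 24.324%
Salt term: 16.6 × (-0.493) = -8.184
GC term: 0.41 × 24.324 = 9.973; length term: −600/37 = −16.216
Tm = 81.5 + (-8.184) + 9.973 − 16.216 = 67.073 → 67.1°C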